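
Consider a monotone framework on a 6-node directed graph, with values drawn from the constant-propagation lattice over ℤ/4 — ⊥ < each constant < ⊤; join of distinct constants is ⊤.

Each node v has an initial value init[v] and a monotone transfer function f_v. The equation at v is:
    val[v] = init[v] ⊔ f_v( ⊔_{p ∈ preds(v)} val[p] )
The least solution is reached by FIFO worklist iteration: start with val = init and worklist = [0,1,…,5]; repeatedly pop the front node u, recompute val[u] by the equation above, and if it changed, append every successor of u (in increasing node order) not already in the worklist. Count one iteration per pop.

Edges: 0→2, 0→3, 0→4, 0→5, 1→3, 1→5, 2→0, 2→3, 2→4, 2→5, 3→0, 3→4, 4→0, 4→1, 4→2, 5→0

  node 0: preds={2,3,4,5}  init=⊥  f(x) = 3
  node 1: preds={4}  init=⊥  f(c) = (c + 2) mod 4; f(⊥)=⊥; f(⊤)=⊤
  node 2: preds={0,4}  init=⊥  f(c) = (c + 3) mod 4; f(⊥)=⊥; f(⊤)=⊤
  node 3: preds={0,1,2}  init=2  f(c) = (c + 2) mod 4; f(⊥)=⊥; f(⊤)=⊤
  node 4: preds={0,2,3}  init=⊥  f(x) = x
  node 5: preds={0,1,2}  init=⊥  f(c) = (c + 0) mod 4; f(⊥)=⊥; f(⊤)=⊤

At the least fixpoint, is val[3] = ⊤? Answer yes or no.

Trace (13 dequeues):
  [1] u=0 | in 2 | out 3 | prev ⊥ | push {}
  [2] u=1 | in ⊥ | out ⊥ | ==
  [3] u=2 | in 3 | out 2 | prev ⊥ | push {0}
  [4] u=3 | in ⊤ | out ⊤ | prev 2 | push {}
  [5] u=4 | in ⊤ | out ⊤ | prev ⊥ | push {1,2}
  [6] u=5 | in ⊤ | out ⊤ | prev ⊥ | push {}
  [7] u=0 | in ⊤ | out 3 | ==
  [8] u=1 | in ⊤ | out ⊤ | prev ⊥ | push {3,5}
  [9] u=2 | in ⊤ | out ⊤ | prev 2 | push {0,4}
  [10] u=3 | in ⊤ | out ⊤ | ==
  [11] u=5 | in ⊤ | out ⊤ | ==
  [12] u=0 | in ⊤ | out 3 | ==
  [13] u=4 | in ⊤ | out ⊤ | ==

Converged values:
  [0] 3
  [1] ⊤
  [2] ⊤
  [3] ⊤
  [4] ⊤
  [5] ⊤

yes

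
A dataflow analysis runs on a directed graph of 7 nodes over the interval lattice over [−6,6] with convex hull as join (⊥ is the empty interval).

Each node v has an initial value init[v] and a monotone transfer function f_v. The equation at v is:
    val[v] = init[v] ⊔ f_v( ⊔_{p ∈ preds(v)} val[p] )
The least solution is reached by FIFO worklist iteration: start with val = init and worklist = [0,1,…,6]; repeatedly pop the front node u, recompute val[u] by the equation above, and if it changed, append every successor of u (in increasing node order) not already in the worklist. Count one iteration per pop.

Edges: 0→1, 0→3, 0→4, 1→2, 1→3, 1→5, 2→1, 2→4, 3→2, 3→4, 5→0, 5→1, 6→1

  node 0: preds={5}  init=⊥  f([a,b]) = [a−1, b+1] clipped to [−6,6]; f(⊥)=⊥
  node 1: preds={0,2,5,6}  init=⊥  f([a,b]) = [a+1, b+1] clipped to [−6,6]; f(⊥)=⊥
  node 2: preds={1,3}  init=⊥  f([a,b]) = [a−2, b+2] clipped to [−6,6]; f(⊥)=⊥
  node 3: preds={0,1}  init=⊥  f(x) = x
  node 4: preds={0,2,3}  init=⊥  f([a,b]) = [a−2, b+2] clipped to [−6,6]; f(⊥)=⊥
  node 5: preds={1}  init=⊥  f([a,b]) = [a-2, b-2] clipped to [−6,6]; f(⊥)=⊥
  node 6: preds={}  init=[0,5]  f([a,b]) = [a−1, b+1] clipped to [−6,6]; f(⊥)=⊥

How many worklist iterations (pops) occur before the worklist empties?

36

Worklist (36 pops):
  #1 pop 0: in=⊥ → ⊥ (no change)
  #2 pop 1: in=[0,5] → [1,6] (was ⊥); enqueue []
  #3 pop 2: in=[1,6] → [-1,6] (was ⊥); enqueue [1]
  #4 pop 3: in=[1,6] → [1,6] (was ⊥); enqueue [2]
  #5 pop 4: in=[-1,6] → [-3,6] (was ⊥); enqueue []
  #6 pop 5: in=[1,6] → [-1,4] (was ⊥); enqueue [0]
  #7 pop 6: in=⊥ → [0,5] (no change)
  #8 pop 1: in=[-1,6] → [0,6] (was [1,6]); enqueue [3,5]
  #9 pop 2: in=[0,6] → [-2,6] (was [-1,6]); enqueue [1,4]
  #10 pop 0: in=[-1,4] → [-2,5] (was ⊥); enqueue []
  #11 pop 3: in=[-2,6] → [-2,6] (was [1,6]); enqueue [2]
  #12 pop 5: in=[0,6] → [-2,4] (was [-1,4]); enqueue [0]
  #13 pop 1: in=[-2,6] → [-1,6] (was [0,6]); enqueue [3,5]
  #14 pop 4: in=[-2,6] → [-4,6] (was [-3,6]); enqueue []
  #15 pop 2: in=[-2,6] → [-4,6] (was [-2,6]); enqueue [1,4]
  #16 pop 0: in=[-2,4] → [-3,5] (was [-2,5]); enqueue []
  #17 pop 3: in=[-3,6] → [-3,6] (was [-2,6]); enqueue [2]
  #18 pop 5: in=[-1,6] → [-3,4] (was [-2,4]); enqueue [0]
  #19 pop 1: in=[-4,6] → [-3,6] (was [-1,6]); enqueue [3,5]
  #20 pop 4: in=[-4,6] → [-6,6] (was [-4,6]); enqueue []
  #21 pop 2: in=[-3,6] → [-5,6] (was [-4,6]); enqueue [1,4]
  #22 pop 0: in=[-3,4] → [-4,5] (was [-3,5]); enqueue []
  #23 pop 3: in=[-4,6] → [-4,6] (was [-3,6]); enqueue [2]
  #24 pop 5: in=[-3,6] → [-5,4] (was [-3,4]); enqueue [0]
  #25 pop 1: in=[-5,6] → [-4,6] (was [-3,6]); enqueue [3,5]
  #26 pop 4: in=[-5,6] → [-6,6] (no change)
  #27 pop 2: in=[-4,6] → [-6,6] (was [-5,6]); enqueue [1,4]
  #28 pop 0: in=[-5,4] → [-6,5] (was [-4,5]); enqueue []
  #29 pop 3: in=[-6,6] → [-6,6] (was [-4,6]); enqueue [2]
  #30 pop 5: in=[-4,6] → [-6,4] (was [-5,4]); enqueue [0]
  #31 pop 1: in=[-6,6] → [-5,6] (was [-4,6]); enqueue [3,5]
  #32 pop 4: in=[-6,6] → [-6,6] (no change)
  #33 pop 2: in=[-6,6] → [-6,6] (no change)
  #34 pop 0: in=[-6,4] → [-6,5] (no change)
  #35 pop 3: in=[-6,6] → [-6,6] (no change)
  #36 pop 5: in=[-5,6] → [-6,4] (no change)

Fixpoint:
  val[0] = [-6,5]
  val[1] = [-5,6]
  val[2] = [-6,6]
  val[3] = [-6,6]
  val[4] = [-6,6]
  val[5] = [-6,4]
  val[6] = [0,5]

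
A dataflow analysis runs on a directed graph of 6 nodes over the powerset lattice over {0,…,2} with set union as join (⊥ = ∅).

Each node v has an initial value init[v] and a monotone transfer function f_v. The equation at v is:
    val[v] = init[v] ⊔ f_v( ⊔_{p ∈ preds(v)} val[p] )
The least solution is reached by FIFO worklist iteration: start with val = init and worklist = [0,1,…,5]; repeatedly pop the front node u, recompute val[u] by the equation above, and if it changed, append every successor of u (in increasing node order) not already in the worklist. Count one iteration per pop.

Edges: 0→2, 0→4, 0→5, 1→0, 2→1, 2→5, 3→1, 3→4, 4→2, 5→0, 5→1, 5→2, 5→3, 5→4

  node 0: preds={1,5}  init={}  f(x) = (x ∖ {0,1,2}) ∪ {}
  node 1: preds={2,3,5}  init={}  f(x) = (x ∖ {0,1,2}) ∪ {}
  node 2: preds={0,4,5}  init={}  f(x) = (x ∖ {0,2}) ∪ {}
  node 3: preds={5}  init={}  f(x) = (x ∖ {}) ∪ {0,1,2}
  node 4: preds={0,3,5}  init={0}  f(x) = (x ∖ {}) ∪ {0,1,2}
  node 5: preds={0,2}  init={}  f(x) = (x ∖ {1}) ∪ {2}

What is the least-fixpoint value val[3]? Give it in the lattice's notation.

{0,1,2}

Trace (13 dequeues):
  [1] u=0 | in {} | out {} | ==
  [2] u=1 | in {} | out {} | ==
  [3] u=2 | in {0} | out {} | ==
  [4] u=3 | in {} | out {0,1,2} | prev {} | push {1}
  [5] u=4 | in {0,1,2} | out {0,1,2} | prev {0} | push {2}
  [6] u=5 | in {} | out {2} | prev {} | push {0,3,4}
  [7] u=1 | in {0,1,2} | out {} | ==
  [8] u=2 | in {0,1,2} | out {1} | prev {} | push {1,5}
  [9] u=0 | in {2} | out {} | ==
  [10] u=3 | in {2} | out {0,1,2} | ==
  [11] u=4 | in {0,1,2} | out {0,1,2} | ==
  [12] u=1 | in {0,1,2} | out {} | ==
  [13] u=5 | in {1} | out {2} | ==

Converged values:
  [0] {}
  [1] {}
  [2] {1}
  [3] {0,1,2}
  [4] {0,1,2}
  [5] {2}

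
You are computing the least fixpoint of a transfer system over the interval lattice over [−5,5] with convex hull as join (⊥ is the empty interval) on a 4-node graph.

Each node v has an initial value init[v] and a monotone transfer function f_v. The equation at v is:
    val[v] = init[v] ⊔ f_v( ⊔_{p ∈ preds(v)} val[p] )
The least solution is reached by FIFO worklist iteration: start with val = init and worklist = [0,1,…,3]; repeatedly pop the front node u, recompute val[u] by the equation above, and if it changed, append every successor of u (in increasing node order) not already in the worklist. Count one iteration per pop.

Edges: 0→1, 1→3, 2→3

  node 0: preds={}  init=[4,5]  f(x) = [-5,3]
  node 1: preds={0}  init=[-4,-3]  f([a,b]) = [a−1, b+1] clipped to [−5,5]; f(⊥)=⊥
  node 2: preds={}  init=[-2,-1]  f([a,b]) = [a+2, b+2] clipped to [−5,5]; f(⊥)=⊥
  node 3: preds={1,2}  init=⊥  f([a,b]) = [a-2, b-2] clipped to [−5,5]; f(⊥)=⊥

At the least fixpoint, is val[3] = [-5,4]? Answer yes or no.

no

Trace (4 dequeues):
  [1] u=0 | in ⊥ | out [-5,5] | prev [4,5] | push {}
  [2] u=1 | in [-5,5] | out [-5,5] | prev [-4,-3] | push {}
  [3] u=2 | in ⊥ | out [-2,-1] | ==
  [4] u=3 | in [-5,5] | out [-5,3] | prev ⊥ | push {}

Converged values:
  [0] [-5,5]
  [1] [-5,5]
  [2] [-2,-1]
  [3] [-5,3]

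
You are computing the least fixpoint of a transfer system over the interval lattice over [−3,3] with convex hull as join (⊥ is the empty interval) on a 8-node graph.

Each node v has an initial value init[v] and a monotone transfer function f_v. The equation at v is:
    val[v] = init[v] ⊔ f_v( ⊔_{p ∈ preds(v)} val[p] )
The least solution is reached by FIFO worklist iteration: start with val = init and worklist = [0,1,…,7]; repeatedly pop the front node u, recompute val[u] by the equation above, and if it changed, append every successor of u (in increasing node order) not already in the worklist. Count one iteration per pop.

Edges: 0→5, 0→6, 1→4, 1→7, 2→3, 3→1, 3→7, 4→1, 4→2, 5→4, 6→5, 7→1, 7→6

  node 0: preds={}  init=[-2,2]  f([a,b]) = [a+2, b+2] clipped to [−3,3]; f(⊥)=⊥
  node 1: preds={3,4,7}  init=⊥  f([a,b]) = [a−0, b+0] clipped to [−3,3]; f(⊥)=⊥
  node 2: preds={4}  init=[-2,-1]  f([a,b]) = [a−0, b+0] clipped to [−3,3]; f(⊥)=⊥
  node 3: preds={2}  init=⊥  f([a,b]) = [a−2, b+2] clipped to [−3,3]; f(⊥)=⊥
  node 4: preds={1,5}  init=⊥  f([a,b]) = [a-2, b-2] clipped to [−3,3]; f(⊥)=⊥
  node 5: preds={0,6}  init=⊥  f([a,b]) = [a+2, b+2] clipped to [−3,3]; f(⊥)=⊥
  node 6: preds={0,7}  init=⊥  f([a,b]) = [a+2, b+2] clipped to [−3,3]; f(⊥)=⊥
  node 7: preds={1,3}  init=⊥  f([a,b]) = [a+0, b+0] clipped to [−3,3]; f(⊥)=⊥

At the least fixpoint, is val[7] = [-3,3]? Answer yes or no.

Trace (22 dequeues):
  [1] u=0 | in ⊥ | out [-2,2] | ==
  [2] u=1 | in ⊥ | out ⊥ | ==
  [3] u=2 | in ⊥ | out [-2,-1] | ==
  [4] u=3 | in [-2,-1] | out [-3,1] | prev ⊥ | push {1}
  [5] u=4 | in ⊥ | out ⊥ | ==
  [6] u=5 | in [-2,2] | out [0,3] | prev ⊥ | push {4}
  [7] u=6 | in [-2,2] | out [0,3] | prev ⊥ | push {5}
  [8] u=7 | in [-3,1] | out [-3,1] | prev ⊥ | push {6}
  [9] u=1 | in [-3,1] | out [-3,1] | prev ⊥ | push {7}
  [10] u=4 | in [-3,3] | out [-3,1] | prev ⊥ | push {1,2}
  [11] u=5 | in [-2,3] | out [0,3] | ==
  [12] u=6 | in [-3,2] | out [-1,3] | prev [0,3] | push {5}
  [13] u=7 | in [-3,1] | out [-3,1] | ==
  [14] u=1 | in [-3,1] | out [-3,1] | ==
  [15] u=2 | in [-3,1] | out [-3,1] | prev [-2,-1] | push {3}
  [16] u=5 | in [-2,3] | out [0,3] | ==
  [17] u=3 | in [-3,1] | out [-3,3] | prev [-3,1] | push {1,7}
  [18] u=1 | in [-3,3] | out [-3,3] | prev [-3,1] | push {4}
  [19] u=7 | in [-3,3] | out [-3,3] | prev [-3,1] | push {1,6}
  [20] u=4 | in [-3,3] | out [-3,1] | ==
  [21] u=1 | in [-3,3] | out [-3,3] | ==
  [22] u=6 | in [-3,3] | out [-1,3] | ==

Converged values:
  [0] [-2,2]
  [1] [-3,3]
  [2] [-3,1]
  [3] [-3,3]
  [4] [-3,1]
  [5] [0,3]
  [6] [-1,3]
  [7] [-3,3]

yes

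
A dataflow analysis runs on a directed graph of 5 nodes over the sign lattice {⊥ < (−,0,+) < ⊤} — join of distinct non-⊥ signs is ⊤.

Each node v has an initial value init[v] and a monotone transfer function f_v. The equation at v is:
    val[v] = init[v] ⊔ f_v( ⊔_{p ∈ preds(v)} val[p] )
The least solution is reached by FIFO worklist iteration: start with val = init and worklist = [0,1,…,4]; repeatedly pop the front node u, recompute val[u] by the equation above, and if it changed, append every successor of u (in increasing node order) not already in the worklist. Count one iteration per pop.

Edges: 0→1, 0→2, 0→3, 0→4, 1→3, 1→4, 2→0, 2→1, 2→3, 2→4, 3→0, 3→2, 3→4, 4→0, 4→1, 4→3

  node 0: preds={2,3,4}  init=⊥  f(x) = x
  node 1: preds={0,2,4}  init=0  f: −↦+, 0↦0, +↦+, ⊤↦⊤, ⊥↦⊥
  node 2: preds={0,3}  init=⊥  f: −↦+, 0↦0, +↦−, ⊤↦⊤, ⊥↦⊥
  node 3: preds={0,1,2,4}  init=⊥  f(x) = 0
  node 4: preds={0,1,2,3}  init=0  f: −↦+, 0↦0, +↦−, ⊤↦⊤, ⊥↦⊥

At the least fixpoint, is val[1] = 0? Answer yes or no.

yes

Iteration log — 8 steps:
  step 1. node 0  ⊔preds=0  new=0  old=⊥  +wl: 
  step 2. node 1  ⊔preds=0  new=0  stable
  step 3. node 2  ⊔preds=0  new=0  old=⊥  +wl: 0,1
  step 4. node 3  ⊔preds=0  new=0  old=⊥  +wl: 2
  step 5. node 4  ⊔preds=0  new=0  stable
  step 6. node 0  ⊔preds=0  new=0  stable
  step 7. node 1  ⊔preds=0  new=0  stable
  step 8. node 2  ⊔preds=0  new=0  stable

Least fixpoint reached:
  node 0: 0
  node 1: 0
  node 2: 0
  node 3: 0
  node 4: 0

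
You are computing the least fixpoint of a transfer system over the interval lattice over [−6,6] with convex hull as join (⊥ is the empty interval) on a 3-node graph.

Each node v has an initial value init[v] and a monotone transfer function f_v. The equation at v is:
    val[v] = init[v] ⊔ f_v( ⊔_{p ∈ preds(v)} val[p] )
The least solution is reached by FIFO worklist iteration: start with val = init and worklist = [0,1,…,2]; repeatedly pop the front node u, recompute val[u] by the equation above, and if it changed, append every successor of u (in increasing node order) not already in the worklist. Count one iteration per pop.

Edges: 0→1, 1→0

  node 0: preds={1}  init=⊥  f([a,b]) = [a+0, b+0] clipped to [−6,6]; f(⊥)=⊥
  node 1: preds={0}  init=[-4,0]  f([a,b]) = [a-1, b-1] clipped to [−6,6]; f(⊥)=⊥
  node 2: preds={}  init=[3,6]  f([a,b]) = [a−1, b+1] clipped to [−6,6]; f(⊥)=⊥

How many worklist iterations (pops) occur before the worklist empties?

7

Trace (7 dequeues):
  [1] u=0 | in [-4,0] | out [-4,0] | prev ⊥ | push {}
  [2] u=1 | in [-4,0] | out [-5,0] | prev [-4,0] | push {0}
  [3] u=2 | in ⊥ | out [3,6] | ==
  [4] u=0 | in [-5,0] | out [-5,0] | prev [-4,0] | push {1}
  [5] u=1 | in [-5,0] | out [-6,0] | prev [-5,0] | push {0}
  [6] u=0 | in [-6,0] | out [-6,0] | prev [-5,0] | push {1}
  [7] u=1 | in [-6,0] | out [-6,0] | ==

Converged values:
  [0] [-6,0]
  [1] [-6,0]
  [2] [3,6]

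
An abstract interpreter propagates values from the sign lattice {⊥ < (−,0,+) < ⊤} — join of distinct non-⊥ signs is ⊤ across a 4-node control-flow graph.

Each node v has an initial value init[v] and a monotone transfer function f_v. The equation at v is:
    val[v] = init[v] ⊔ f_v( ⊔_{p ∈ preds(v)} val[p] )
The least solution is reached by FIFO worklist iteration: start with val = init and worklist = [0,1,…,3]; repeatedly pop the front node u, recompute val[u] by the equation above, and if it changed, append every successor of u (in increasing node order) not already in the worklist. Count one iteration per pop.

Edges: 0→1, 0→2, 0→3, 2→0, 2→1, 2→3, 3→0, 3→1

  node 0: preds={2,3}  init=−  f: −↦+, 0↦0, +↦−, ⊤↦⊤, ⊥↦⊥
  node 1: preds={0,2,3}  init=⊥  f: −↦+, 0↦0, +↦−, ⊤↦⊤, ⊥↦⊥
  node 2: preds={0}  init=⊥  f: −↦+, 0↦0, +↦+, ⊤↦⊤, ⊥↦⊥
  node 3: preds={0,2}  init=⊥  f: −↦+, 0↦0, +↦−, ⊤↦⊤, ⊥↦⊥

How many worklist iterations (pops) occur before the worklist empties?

10

Worklist (10 pops):
  #1 pop 0: in=⊥ → − (no change)
  #2 pop 1: in=− → + (was ⊥); enqueue []
  #3 pop 2: in=− → + (was ⊥); enqueue [0,1]
  #4 pop 3: in=⊤ → ⊤ (was ⊥); enqueue []
  #5 pop 0: in=⊤ → ⊤ (was −); enqueue [2,3]
  #6 pop 1: in=⊤ → ⊤ (was +); enqueue []
  #7 pop 2: in=⊤ → ⊤ (was +); enqueue [0,1]
  #8 pop 3: in=⊤ → ⊤ (no change)
  #9 pop 0: in=⊤ → ⊤ (no change)
  #10 pop 1: in=⊤ → ⊤ (no change)

Fixpoint:
  val[0] = ⊤
  val[1] = ⊤
  val[2] = ⊤
  val[3] = ⊤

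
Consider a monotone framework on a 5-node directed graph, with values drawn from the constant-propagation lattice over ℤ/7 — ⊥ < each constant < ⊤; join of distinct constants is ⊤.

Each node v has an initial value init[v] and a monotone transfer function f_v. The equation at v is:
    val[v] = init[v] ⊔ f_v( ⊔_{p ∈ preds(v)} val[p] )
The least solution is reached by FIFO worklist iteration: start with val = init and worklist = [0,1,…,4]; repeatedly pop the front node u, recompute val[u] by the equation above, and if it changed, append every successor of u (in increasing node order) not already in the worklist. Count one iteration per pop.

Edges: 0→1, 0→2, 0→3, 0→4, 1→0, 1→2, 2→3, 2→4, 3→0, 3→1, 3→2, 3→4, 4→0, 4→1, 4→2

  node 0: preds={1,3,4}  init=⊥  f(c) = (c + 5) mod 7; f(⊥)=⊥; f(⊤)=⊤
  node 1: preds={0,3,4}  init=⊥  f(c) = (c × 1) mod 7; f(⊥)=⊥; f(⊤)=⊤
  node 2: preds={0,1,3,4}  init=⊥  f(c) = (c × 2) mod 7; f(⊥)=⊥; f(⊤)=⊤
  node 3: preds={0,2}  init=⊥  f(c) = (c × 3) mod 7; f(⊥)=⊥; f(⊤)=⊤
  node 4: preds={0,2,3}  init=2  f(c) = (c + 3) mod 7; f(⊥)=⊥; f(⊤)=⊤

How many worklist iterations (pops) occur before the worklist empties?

10

Worklist (10 pops):
  #1 pop 0: in=2 → 0 (was ⊥); enqueue []
  #2 pop 1: in=⊤ → ⊤ (was ⊥); enqueue [0]
  #3 pop 2: in=⊤ → ⊤ (was ⊥); enqueue []
  #4 pop 3: in=⊤ → ⊤ (was ⊥); enqueue [1,2]
  #5 pop 4: in=⊤ → ⊤ (was 2); enqueue []
  #6 pop 0: in=⊤ → ⊤ (was 0); enqueue [3,4]
  #7 pop 1: in=⊤ → ⊤ (no change)
  #8 pop 2: in=⊤ → ⊤ (no change)
  #9 pop 3: in=⊤ → ⊤ (no change)
  #10 pop 4: in=⊤ → ⊤ (no change)

Fixpoint:
  val[0] = ⊤
  val[1] = ⊤
  val[2] = ⊤
  val[3] = ⊤
  val[4] = ⊤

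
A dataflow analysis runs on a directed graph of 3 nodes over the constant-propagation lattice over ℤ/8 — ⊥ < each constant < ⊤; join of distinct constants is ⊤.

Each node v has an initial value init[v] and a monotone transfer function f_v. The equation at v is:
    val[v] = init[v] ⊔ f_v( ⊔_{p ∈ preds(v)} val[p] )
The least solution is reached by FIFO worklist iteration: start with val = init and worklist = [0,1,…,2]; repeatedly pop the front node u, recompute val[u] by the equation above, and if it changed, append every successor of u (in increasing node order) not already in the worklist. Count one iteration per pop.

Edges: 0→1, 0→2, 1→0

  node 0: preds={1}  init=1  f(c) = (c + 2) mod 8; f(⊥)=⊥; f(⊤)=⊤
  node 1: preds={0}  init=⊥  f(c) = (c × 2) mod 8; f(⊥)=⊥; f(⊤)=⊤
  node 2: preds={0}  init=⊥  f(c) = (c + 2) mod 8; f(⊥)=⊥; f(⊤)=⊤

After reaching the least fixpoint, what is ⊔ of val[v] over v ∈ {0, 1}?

Iteration log — 7 steps:
  step 1. node 0  ⊔preds=⊥  new=1  stable
  step 2. node 1  ⊔preds=1  new=2  old=⊥  +wl: 0
  step 3. node 2  ⊔preds=1  new=3  old=⊥  +wl: 
  step 4. node 0  ⊔preds=2  new=⊤  old=1  +wl: 1,2
  step 5. node 1  ⊔preds=⊤  new=⊤  old=2  +wl: 0
  step 6. node 2  ⊔preds=⊤  new=⊤  old=3  +wl: 
  step 7. node 0  ⊔preds=⊤  new=⊤  stable

Least fixpoint reached:
  node 0: ⊤
  node 1: ⊤
  node 2: ⊤

⊤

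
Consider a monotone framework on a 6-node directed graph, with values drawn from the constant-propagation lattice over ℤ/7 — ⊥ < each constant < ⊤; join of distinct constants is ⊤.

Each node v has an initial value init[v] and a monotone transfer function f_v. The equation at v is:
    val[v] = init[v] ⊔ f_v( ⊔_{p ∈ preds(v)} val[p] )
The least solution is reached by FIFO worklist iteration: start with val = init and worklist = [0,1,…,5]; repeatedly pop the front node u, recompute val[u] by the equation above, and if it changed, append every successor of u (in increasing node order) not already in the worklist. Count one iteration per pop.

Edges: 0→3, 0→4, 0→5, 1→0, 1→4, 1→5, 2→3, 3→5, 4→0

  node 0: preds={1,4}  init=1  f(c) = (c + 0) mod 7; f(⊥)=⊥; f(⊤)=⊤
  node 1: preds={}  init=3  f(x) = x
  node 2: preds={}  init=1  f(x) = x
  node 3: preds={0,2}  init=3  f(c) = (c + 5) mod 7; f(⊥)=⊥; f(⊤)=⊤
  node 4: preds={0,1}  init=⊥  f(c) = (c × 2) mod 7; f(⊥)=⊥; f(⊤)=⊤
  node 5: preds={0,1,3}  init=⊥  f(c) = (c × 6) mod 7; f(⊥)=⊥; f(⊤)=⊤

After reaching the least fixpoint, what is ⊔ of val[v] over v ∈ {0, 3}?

Worklist (7 pops):
  #1 pop 0: in=3 → ⊤ (was 1); enqueue []
  #2 pop 1: in=⊥ → 3 (no change)
  #3 pop 2: in=⊥ → 1 (no change)
  #4 pop 3: in=⊤ → ⊤ (was 3); enqueue []
  #5 pop 4: in=⊤ → ⊤ (was ⊥); enqueue [0]
  #6 pop 5: in=⊤ → ⊤ (was ⊥); enqueue []
  #7 pop 0: in=⊤ → ⊤ (no change)

Fixpoint:
  val[0] = ⊤
  val[1] = 3
  val[2] = 1
  val[3] = ⊤
  val[4] = ⊤
  val[5] = ⊤

⊤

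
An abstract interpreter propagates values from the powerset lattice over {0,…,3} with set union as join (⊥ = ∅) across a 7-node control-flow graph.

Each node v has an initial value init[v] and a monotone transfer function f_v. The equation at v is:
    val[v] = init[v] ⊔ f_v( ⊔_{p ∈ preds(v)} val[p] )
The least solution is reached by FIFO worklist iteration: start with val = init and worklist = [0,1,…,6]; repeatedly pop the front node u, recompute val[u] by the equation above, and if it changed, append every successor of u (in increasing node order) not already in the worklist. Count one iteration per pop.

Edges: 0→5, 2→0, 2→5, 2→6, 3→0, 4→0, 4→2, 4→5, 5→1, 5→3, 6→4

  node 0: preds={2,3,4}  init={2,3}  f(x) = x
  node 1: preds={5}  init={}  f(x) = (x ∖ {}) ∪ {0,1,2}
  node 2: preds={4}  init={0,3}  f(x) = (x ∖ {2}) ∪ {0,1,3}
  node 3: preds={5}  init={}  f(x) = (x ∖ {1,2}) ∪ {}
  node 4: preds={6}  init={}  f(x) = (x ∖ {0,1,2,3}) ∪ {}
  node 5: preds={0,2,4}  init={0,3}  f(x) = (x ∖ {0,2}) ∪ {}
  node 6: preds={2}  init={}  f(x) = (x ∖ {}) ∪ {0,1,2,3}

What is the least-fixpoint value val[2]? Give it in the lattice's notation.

{0,1,3}

Worklist (12 pops):
  #1 pop 0: in={0,3} → {0,2,3} (was {2,3}); enqueue []
  #2 pop 1: in={0,3} → {0,1,2,3} (was {}); enqueue []
  #3 pop 2: in={} → {0,1,3} (was {0,3}); enqueue [0]
  #4 pop 3: in={0,3} → {0,3} (was {}); enqueue []
  #5 pop 4: in={} → {} (no change)
  #6 pop 5: in={0,1,2,3} → {0,1,3} (was {0,3}); enqueue [1,3]
  #7 pop 6: in={0,1,3} → {0,1,2,3} (was {}); enqueue [4]
  #8 pop 0: in={0,1,3} → {0,1,2,3} (was {0,2,3}); enqueue [5]
  #9 pop 1: in={0,1,3} → {0,1,2,3} (no change)
  #10 pop 3: in={0,1,3} → {0,3} (no change)
  #11 pop 4: in={0,1,2,3} → {} (no change)
  #12 pop 5: in={0,1,2,3} → {0,1,3} (no change)

Fixpoint:
  val[0] = {0,1,2,3}
  val[1] = {0,1,2,3}
  val[2] = {0,1,3}
  val[3] = {0,3}
  val[4] = {}
  val[5] = {0,1,3}
  val[6] = {0,1,2,3}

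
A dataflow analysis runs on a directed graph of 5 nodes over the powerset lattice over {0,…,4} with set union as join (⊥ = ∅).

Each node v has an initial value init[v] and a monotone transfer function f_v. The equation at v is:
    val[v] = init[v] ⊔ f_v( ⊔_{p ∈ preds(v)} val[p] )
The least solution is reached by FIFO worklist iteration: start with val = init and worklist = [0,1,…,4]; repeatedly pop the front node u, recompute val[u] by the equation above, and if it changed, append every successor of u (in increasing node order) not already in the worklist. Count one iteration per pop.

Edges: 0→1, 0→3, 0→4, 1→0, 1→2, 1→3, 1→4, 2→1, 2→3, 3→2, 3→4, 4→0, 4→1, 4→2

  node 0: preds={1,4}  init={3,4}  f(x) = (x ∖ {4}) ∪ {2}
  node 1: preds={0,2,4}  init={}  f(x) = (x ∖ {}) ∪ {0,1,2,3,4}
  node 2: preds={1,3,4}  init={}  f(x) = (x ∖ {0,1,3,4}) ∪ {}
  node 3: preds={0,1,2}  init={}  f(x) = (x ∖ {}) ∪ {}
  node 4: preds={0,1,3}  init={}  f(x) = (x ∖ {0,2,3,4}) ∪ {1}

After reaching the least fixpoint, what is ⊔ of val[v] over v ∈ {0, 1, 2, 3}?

Worklist (10 pops):
  #1 pop 0: in={} → {2,3,4} (was {3,4}); enqueue []
  #2 pop 1: in={2,3,4} → {0,1,2,3,4} (was {}); enqueue [0]
  #3 pop 2: in={0,1,2,3,4} → {2} (was {}); enqueue [1]
  #4 pop 3: in={0,1,2,3,4} → {0,1,2,3,4} (was {}); enqueue [2]
  #5 pop 4: in={0,1,2,3,4} → {1} (was {}); enqueue []
  #6 pop 0: in={0,1,2,3,4} → {0,1,2,3,4} (was {2,3,4}); enqueue [3,4]
  #7 pop 1: in={0,1,2,3,4} → {0,1,2,3,4} (no change)
  #8 pop 2: in={0,1,2,3,4} → {2} (no change)
  #9 pop 3: in={0,1,2,3,4} → {0,1,2,3,4} (no change)
  #10 pop 4: in={0,1,2,3,4} → {1} (no change)

Fixpoint:
  val[0] = {0,1,2,3,4}
  val[1] = {0,1,2,3,4}
  val[2] = {2}
  val[3] = {0,1,2,3,4}
  val[4] = {1}

{0,1,2,3,4}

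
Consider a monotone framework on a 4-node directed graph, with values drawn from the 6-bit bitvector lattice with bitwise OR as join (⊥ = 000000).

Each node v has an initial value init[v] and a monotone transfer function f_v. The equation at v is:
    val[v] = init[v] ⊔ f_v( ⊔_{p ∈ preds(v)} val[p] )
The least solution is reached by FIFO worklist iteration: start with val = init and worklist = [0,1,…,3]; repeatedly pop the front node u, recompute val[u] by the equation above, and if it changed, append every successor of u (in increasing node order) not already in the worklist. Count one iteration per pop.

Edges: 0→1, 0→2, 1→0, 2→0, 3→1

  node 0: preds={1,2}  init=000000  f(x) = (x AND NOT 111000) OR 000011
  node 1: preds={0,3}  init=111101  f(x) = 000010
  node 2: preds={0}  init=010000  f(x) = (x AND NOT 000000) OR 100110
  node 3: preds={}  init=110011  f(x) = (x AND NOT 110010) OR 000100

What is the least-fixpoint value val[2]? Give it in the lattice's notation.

Trace (6 dequeues):
  [1] u=0 | in 111101 | out 000111 | prev 000000 | push {}
  [2] u=1 | in 110111 | out 111111 | prev 111101 | push {0}
  [3] u=2 | in 000111 | out 110111 | prev 010000 | push {}
  [4] u=3 | in 000000 | out 110111 | prev 110011 | push {1}
  [5] u=0 | in 111111 | out 000111 | ==
  [6] u=1 | in 110111 | out 111111 | ==

Converged values:
  [0] 000111
  [1] 111111
  [2] 110111
  [3] 110111

110111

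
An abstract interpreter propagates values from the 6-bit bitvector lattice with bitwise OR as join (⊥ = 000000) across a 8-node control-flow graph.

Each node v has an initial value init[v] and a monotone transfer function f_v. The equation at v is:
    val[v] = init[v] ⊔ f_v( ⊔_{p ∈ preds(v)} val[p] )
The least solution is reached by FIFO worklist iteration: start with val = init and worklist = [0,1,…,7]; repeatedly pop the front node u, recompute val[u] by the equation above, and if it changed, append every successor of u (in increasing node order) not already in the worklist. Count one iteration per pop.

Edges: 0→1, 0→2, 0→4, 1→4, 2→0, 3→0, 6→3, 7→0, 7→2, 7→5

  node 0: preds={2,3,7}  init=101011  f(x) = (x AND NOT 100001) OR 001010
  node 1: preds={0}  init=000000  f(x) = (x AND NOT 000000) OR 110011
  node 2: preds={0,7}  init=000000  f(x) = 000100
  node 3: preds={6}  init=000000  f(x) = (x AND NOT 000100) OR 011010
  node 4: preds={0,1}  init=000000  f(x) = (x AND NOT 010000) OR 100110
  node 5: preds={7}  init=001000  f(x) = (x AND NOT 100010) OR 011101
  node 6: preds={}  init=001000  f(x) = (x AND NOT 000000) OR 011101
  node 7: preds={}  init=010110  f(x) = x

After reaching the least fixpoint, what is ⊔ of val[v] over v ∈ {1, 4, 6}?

Iteration log — 11 steps:
  step 1. node 0  ⊔preds=010110  new=111111  old=101011  +wl: 
  step 2. node 1  ⊔preds=111111  new=111111  old=000000  +wl: 
  step 3. node 2  ⊔preds=111111  new=000100  old=000000  +wl: 0
  step 4. node 3  ⊔preds=001000  new=011010  old=000000  +wl: 
  step 5. node 4  ⊔preds=111111  new=101111  old=000000  +wl: 
  step 6. node 5  ⊔preds=010110  new=011101  old=001000  +wl: 
  step 7. node 6  ⊔preds=000000  new=011101  old=001000  +wl: 3
  step 8. node 7  ⊔preds=000000  new=010110  stable
  step 9. node 0  ⊔preds=011110  new=111111  stable
  step 10. node 3  ⊔preds=011101  new=011011  old=011010  +wl: 0
  step 11. node 0  ⊔preds=011111  new=111111  stable

Least fixpoint reached:
  node 0: 111111
  node 1: 111111
  node 2: 000100
  node 3: 011011
  node 4: 101111
  node 5: 011101
  node 6: 011101
  node 7: 010110

111111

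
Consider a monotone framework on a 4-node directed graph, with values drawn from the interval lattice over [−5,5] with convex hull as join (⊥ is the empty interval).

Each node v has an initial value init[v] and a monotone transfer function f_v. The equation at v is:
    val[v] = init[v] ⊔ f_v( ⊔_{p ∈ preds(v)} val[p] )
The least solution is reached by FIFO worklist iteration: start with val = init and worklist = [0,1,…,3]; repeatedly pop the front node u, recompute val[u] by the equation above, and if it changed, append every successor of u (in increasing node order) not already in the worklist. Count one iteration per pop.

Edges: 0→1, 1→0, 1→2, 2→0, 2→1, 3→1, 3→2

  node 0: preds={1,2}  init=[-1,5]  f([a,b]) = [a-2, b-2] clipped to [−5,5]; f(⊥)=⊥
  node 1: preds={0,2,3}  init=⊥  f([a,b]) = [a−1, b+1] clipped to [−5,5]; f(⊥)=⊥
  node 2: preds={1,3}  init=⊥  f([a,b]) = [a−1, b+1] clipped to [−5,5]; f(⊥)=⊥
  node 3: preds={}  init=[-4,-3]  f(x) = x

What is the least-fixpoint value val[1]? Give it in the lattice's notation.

Trace (6 dequeues):
  [1] u=0 | in ⊥ | out [-1,5] | ==
  [2] u=1 | in [-4,5] | out [-5,5] | prev ⊥ | push {0}
  [3] u=2 | in [-5,5] | out [-5,5] | prev ⊥ | push {1}
  [4] u=3 | in ⊥ | out [-4,-3] | ==
  [5] u=0 | in [-5,5] | out [-5,5] | prev [-1,5] | push {}
  [6] u=1 | in [-5,5] | out [-5,5] | ==

Converged values:
  [0] [-5,5]
  [1] [-5,5]
  [2] [-5,5]
  [3] [-4,-3]

[-5,5]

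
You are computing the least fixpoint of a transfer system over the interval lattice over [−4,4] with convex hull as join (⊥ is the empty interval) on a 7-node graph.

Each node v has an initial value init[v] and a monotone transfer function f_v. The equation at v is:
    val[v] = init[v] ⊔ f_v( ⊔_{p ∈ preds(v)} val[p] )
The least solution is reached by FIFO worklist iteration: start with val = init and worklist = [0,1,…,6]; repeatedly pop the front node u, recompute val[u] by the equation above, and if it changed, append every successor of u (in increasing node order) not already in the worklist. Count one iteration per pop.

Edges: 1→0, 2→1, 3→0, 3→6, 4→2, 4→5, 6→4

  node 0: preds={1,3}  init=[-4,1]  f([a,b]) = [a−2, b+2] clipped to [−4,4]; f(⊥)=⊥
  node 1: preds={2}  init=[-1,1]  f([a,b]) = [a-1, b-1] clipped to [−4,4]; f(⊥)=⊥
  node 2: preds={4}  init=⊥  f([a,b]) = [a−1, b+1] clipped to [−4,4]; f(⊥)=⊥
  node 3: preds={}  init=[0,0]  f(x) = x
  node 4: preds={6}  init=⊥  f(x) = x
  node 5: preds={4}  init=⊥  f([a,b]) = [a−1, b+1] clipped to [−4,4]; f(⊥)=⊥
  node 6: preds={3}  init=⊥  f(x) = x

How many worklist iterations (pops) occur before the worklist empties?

Trace (12 dequeues):
  [1] u=0 | in [-1,1] | out [-4,3] | prev [-4,1] | push {}
  [2] u=1 | in ⊥ | out [-1,1] | ==
  [3] u=2 | in ⊥ | out ⊥ | ==
  [4] u=3 | in ⊥ | out [0,0] | ==
  [5] u=4 | in ⊥ | out ⊥ | ==
  [6] u=5 | in ⊥ | out ⊥ | ==
  [7] u=6 | in [0,0] | out [0,0] | prev ⊥ | push {4}
  [8] u=4 | in [0,0] | out [0,0] | prev ⊥ | push {2,5}
  [9] u=2 | in [0,0] | out [-1,1] | prev ⊥ | push {1}
  [10] u=5 | in [0,0] | out [-1,1] | prev ⊥ | push {}
  [11] u=1 | in [-1,1] | out [-2,1] | prev [-1,1] | push {0}
  [12] u=0 | in [-2,1] | out [-4,3] | ==

Converged values:
  [0] [-4,3]
  [1] [-2,1]
  [2] [-1,1]
  [3] [0,0]
  [4] [0,0]
  [5] [-1,1]
  [6] [0,0]

12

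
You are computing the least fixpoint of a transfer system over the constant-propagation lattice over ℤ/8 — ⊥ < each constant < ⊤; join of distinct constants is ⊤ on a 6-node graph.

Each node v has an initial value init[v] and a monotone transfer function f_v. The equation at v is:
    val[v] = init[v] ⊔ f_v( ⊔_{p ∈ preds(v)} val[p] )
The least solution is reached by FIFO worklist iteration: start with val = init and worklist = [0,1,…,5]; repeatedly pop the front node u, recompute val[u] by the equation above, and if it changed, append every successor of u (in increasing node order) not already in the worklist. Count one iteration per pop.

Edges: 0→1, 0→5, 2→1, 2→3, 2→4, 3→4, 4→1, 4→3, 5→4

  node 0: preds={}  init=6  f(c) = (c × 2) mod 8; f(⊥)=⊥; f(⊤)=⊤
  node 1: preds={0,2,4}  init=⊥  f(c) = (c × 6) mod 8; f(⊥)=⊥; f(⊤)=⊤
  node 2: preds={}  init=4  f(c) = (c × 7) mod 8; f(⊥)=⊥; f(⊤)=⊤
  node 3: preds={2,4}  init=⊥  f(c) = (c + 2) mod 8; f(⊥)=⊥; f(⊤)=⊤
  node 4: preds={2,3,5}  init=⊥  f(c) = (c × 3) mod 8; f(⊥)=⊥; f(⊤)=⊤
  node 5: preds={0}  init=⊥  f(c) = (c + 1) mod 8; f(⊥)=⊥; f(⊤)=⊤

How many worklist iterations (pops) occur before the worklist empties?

9

Iteration log — 9 steps:
  step 1. node 0  ⊔preds=⊥  new=6  stable
  step 2. node 1  ⊔preds=⊤  new=⊤  old=⊥  +wl: 
  step 3. node 2  ⊔preds=⊥  new=4  stable
  step 4. node 3  ⊔preds=4  new=6  old=⊥  +wl: 
  step 5. node 4  ⊔preds=⊤  new=⊤  old=⊥  +wl: 1,3
  step 6. node 5  ⊔preds=6  new=7  old=⊥  +wl: 4
  step 7. node 1  ⊔preds=⊤  new=⊤  stable
  step 8. node 3  ⊔preds=⊤  new=⊤  old=6  +wl: 
  step 9. node 4  ⊔preds=⊤  new=⊤  stable

Least fixpoint reached:
  node 0: 6
  node 1: ⊤
  node 2: 4
  node 3: ⊤
  node 4: ⊤
  node 5: 7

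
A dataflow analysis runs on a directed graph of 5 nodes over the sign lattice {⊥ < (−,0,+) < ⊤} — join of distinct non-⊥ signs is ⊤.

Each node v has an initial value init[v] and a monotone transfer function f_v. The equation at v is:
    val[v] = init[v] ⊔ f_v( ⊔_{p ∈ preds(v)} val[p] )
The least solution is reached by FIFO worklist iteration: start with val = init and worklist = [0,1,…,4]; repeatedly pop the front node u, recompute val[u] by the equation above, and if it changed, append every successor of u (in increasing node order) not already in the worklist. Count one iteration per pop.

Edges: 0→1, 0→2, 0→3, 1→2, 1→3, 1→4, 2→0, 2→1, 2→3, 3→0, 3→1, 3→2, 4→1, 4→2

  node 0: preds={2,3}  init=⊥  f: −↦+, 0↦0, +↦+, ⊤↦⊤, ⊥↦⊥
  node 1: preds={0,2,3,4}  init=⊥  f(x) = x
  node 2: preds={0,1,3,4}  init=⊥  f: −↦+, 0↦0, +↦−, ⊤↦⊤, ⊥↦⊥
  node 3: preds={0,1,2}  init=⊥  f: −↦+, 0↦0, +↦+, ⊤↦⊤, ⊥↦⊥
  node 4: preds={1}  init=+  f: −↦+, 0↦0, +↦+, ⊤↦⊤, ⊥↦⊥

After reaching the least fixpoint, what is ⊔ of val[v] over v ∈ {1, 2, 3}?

⊤

Iteration log — 13 steps:
  step 1. node 0  ⊔preds=⊥  new=⊥  stable
  step 2. node 1  ⊔preds=+  new=+  old=⊥  +wl: 
  step 3. node 2  ⊔preds=+  new=−  old=⊥  +wl: 0,1
  step 4. node 3  ⊔preds=⊤  new=⊤  old=⊥  +wl: 2
  step 5. node 4  ⊔preds=+  new=+  stable
  step 6. node 0  ⊔preds=⊤  new=⊤  old=⊥  +wl: 3
  step 7. node 1  ⊔preds=⊤  new=⊤  old=+  +wl: 4
  step 8. node 2  ⊔preds=⊤  new=⊤  old=−  +wl: 0,1
  step 9. node 3  ⊔preds=⊤  new=⊤  stable
  step 10. node 4  ⊔preds=⊤  new=⊤  old=+  +wl: 2
  step 11. node 0  ⊔preds=⊤  new=⊤  stable
  step 12. node 1  ⊔preds=⊤  new=⊤  stable
  step 13. node 2  ⊔preds=⊤  new=⊤  stable

Least fixpoint reached:
  node 0: ⊤
  node 1: ⊤
  node 2: ⊤
  node 3: ⊤
  node 4: ⊤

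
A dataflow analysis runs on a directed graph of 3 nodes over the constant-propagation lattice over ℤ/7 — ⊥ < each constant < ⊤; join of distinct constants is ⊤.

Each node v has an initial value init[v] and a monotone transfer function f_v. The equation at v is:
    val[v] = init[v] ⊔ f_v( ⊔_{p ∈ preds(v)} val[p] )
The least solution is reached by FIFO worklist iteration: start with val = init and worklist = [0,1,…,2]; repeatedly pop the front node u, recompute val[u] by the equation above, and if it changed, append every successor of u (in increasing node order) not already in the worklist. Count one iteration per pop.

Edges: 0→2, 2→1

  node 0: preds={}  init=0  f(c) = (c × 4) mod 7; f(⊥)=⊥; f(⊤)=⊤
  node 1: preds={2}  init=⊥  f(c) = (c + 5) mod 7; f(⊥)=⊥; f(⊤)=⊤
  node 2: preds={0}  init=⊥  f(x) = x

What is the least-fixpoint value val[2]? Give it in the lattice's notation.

0

Trace (4 dequeues):
  [1] u=0 | in ⊥ | out 0 | ==
  [2] u=1 | in ⊥ | out ⊥ | ==
  [3] u=2 | in 0 | out 0 | prev ⊥ | push {1}
  [4] u=1 | in 0 | out 5 | prev ⊥ | push {}

Converged values:
  [0] 0
  [1] 5
  [2] 0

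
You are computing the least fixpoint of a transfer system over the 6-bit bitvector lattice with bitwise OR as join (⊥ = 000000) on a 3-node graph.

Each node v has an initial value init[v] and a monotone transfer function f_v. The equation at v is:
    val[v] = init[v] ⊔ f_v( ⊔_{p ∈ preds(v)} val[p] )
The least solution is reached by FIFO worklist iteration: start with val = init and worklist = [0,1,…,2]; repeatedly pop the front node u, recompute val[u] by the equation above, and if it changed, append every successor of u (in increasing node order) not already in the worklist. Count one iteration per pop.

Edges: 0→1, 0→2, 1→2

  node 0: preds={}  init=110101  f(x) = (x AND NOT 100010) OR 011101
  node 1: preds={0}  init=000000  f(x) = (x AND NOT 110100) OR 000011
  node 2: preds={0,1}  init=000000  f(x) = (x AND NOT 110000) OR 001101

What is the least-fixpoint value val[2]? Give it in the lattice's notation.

Trace (3 dequeues):
  [1] u=0 | in 000000 | out 111101 | prev 110101 | push {}
  [2] u=1 | in 111101 | out 001011 | prev 000000 | push {}
  [3] u=2 | in 111111 | out 001111 | prev 000000 | push {}

Converged values:
  [0] 111101
  [1] 001011
  [2] 001111

001111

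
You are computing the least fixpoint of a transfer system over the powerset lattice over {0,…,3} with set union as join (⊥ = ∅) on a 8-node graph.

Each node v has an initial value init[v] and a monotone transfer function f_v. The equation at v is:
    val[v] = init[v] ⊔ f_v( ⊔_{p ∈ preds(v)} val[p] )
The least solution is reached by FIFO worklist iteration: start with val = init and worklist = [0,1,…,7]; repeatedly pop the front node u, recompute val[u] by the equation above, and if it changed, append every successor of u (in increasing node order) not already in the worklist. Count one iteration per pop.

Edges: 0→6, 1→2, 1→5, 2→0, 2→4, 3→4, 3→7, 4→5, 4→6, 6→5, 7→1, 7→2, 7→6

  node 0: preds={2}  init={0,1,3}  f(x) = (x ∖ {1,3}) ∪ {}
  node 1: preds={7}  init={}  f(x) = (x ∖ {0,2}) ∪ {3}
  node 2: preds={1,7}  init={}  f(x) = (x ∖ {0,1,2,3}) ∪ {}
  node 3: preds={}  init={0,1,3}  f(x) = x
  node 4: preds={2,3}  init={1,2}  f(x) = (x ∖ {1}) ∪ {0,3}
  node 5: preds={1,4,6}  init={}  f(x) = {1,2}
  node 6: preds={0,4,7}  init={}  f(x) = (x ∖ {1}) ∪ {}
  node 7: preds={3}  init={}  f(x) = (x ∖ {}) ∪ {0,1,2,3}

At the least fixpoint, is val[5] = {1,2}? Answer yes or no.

Iteration log — 13 steps:
  step 1. node 0  ⊔preds={}  new={0,1,3}  stable
  step 2. node 1  ⊔preds={}  new={3}  old={}  +wl: 
  step 3. node 2  ⊔preds={3}  new={}  stable
  step 4. node 3  ⊔preds={}  new={0,1,3}  stable
  step 5. node 4  ⊔preds={0,1,3}  new={0,1,2,3}  old={1,2}  +wl: 
  step 6. node 5  ⊔preds={0,1,2,3}  new={1,2}  old={}  +wl: 
  step 7. node 6  ⊔preds={0,1,2,3}  new={0,2,3}  old={}  +wl: 5
  step 8. node 7  ⊔preds={0,1,3}  new={0,1,2,3}  old={}  +wl: 1,2,6
  step 9. node 5  ⊔preds={0,1,2,3}  new={1,2}  stable
  step 10. node 1  ⊔preds={0,1,2,3}  new={1,3}  old={3}  +wl: 5
  step 11. node 2  ⊔preds={0,1,2,3}  new={}  stable
  step 12. node 6  ⊔preds={0,1,2,3}  new={0,2,3}  stable
  step 13. node 5  ⊔preds={0,1,2,3}  new={1,2}  stable

Least fixpoint reached:
  node 0: {0,1,3}
  node 1: {1,3}
  node 2: {}
  node 3: {0,1,3}
  node 4: {0,1,2,3}
  node 5: {1,2}
  node 6: {0,2,3}
  node 7: {0,1,2,3}

yes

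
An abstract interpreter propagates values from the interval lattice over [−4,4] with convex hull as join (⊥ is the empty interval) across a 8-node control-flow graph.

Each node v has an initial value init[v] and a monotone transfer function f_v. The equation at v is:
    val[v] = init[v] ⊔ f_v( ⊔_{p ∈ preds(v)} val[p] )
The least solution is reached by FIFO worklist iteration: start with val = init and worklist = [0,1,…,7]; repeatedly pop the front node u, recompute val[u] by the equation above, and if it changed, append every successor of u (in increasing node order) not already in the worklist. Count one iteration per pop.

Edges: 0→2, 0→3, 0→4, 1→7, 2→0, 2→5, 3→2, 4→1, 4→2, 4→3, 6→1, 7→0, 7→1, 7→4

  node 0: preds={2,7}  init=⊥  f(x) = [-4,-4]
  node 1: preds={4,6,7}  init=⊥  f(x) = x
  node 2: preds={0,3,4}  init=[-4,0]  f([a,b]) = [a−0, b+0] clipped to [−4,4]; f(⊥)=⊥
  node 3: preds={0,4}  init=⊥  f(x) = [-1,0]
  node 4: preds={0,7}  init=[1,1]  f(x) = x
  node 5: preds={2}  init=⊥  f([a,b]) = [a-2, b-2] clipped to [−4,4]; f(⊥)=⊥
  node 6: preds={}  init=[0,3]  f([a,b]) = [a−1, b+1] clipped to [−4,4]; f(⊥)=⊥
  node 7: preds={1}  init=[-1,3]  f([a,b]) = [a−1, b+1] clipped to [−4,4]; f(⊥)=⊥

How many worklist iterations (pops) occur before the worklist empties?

Iteration log — 22 steps:
  step 1. node 0  ⊔preds=[-4,3]  new=[-4,-4]  old=⊥  +wl: 
  step 2. node 1  ⊔preds=[-1,3]  new=[-1,3]  old=⊥  +wl: 
  step 3. node 2  ⊔preds=[-4,1]  new=[-4,1]  old=[-4,0]  +wl: 0
  step 4. node 3  ⊔preds=[-4,1]  new=[-1,0]  old=⊥  +wl: 2
  step 5. node 4  ⊔preds=[-4,3]  new=[-4,3]  old=[1,1]  +wl: 1,3
  step 6. node 5  ⊔preds=[-4,1]  new=[-4,-1]  old=⊥  +wl: 
  step 7. node 6  ⊔preds=⊥  new=[0,3]  stable
  step 8. node 7  ⊔preds=[-1,3]  new=[-2,4]  old=[-1,3]  +wl: 4
  step 9. node 0  ⊔preds=[-4,4]  new=[-4,-4]  stable
  step 10. node 2  ⊔preds=[-4,3]  new=[-4,3]  old=[-4,1]  +wl: 0,5
  step 11. node 1  ⊔preds=[-4,4]  new=[-4,4]  old=[-1,3]  +wl: 7
  step 12. node 3  ⊔preds=[-4,3]  new=[-1,0]  stable
  step 13. node 4  ⊔preds=[-4,4]  new=[-4,4]  old=[-4,3]  +wl: 1,2,3
  step 14. node 0  ⊔preds=[-4,4]  new=[-4,-4]  stable
  step 15. node 5  ⊔preds=[-4,3]  new=[-4,1]  old=[-4,-1]  +wl: 
  step 16. node 7  ⊔preds=[-4,4]  new=[-4,4]  old=[-2,4]  +wl: 0,4
  step 17. node 1  ⊔preds=[-4,4]  new=[-4,4]  stable
  step 18. node 2  ⊔preds=[-4,4]  new=[-4,4]  old=[-4,3]  +wl: 5
  step 19. node 3  ⊔preds=[-4,4]  new=[-1,0]  stable
  step 20. node 0  ⊔preds=[-4,4]  new=[-4,-4]  stable
  step 21. node 4  ⊔preds=[-4,4]  new=[-4,4]  stable
  step 22. node 5  ⊔preds=[-4,4]  new=[-4,2]  old=[-4,1]  +wl: 

Least fixpoint reached:
  node 0: [-4,-4]
  node 1: [-4,4]
  node 2: [-4,4]
  node 3: [-1,0]
  node 4: [-4,4]
  node 5: [-4,2]
  node 6: [0,3]
  node 7: [-4,4]

22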